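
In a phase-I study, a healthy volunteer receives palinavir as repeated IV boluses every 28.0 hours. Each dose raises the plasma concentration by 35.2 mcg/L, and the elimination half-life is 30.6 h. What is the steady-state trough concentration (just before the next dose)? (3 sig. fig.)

39.7 mcg/L

k = ln 2 / 30.6 = 0.02265 h⁻¹
Fraction remaining after one interval: e^(−kτ) = e^(−0.02265 × 28.0) = 0.5303
R = 1 / (1 − 0.5303) = 2.129
Css,max = 35.2 × 2.129 = 74.95 mcg/L
Css,min = Css,max × e^(−kτ) = 74.95 × 0.5303 ≈ 39.7 mcg/L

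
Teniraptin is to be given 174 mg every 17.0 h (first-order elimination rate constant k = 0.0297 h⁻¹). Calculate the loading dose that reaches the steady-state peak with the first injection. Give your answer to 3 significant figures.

Accumulation ratio R = 1 / (1 − e^(−kτ)) = 1 / (1 − e^(−0.02970×17.0)) = 1 / (1 − 0.6036) = 2.522
Loading dose = maintenance dose × R = 174 × 2.522 ≈ 439 mg

439 mg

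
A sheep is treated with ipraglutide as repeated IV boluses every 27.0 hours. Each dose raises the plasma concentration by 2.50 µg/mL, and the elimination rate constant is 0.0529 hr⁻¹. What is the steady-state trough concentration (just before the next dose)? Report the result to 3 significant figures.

Fraction remaining after one interval: e^(−kτ) = e^(−0.05290 × 27.0) = 0.2397
R = 1 / (1 − 0.2397) = 1.315
Css,max = 2.50 × 1.315 = 3.288 µg/mL
Css,min = Css,max × e^(−kτ) = 3.288 × 0.2397 ≈ 0.788 µg/mL

0.788 µg/mL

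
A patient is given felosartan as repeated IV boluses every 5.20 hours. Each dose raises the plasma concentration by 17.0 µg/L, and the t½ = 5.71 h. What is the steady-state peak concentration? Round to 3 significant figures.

k = ln 2 / 5.71 = 0.1214 h⁻¹
Fraction remaining after one interval: e^(−kτ) = e^(−0.1214 × 5.20) = 0.5319
R = 1 / (1 − 0.5319) = 2.136
Css,max = 17.0 × 2.136 ≈ 36.3 µg/L

36.3 µg/L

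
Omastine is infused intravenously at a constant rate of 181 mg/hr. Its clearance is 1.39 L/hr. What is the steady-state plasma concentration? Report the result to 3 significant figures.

Css = infusion rate / CL = 181 / 1.39 ≈ 130 mg/L

130 mg/L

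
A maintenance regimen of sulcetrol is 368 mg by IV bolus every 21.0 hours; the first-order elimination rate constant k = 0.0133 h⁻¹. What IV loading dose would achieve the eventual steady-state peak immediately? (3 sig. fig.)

1510 mg

Accumulation ratio R = 1 / (1 − e^(−kτ)) = 1 / (1 − e^(−0.01330×21.0)) = 1 / (1 − 0.7563) = 4.104
Loading dose = maintenance dose × R = 368 × 4.104 ≈ 1510 mg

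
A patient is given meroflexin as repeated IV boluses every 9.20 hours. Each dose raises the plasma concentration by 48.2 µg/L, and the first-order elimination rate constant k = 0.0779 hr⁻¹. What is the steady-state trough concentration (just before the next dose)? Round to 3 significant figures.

Fraction remaining after one interval: e^(−kτ) = e^(−0.07790 × 9.20) = 0.4884
R = 1 / (1 − 0.4884) = 1.955
Css,max = 48.2 × 1.955 = 94.21 µg/L
Css,min = Css,max × e^(−kτ) = 94.21 × 0.4884 ≈ 46.0 µg/L

46.0 µg/L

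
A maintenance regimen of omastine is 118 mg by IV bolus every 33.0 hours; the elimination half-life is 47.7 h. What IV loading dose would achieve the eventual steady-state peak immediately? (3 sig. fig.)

k = ln 2 / 47.7 = 0.01453 h⁻¹
Accumulation ratio R = 1 / (1 − e^(−kτ)) = 1 / (1 − e^(−0.01453×33.0)) = 1 / (1 − 0.6191) = 2.625
Loading dose = maintenance dose × R = 118 × 2.625 ≈ 310 mg

310 mg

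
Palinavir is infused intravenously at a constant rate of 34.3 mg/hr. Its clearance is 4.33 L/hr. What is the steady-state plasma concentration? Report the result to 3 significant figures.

7.92 µg/mL

Css = infusion rate / CL = 34.3 / 4.33 ≈ 7.92 µg/mL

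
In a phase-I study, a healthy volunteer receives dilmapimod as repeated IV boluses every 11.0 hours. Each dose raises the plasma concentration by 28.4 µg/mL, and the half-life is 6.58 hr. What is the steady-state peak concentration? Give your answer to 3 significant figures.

41.4 µg/mL

k = ln 2 / 6.58 = 0.1053 hr⁻¹
Fraction remaining after one interval: e^(−kτ) = e^(−0.1053 × 11.0) = 0.3139
R = 1 / (1 − 0.3139) = 1.457
Css,max = 28.4 × 1.457 ≈ 41.4 µg/mL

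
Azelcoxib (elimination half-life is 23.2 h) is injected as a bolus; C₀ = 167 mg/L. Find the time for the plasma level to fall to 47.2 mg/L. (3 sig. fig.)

k = ln 2 / 23.2 = 0.02988 h⁻¹
C(t) = C₀ e^(−kt)  ⇒  t = ln(C₀/C) / k
t = ln(167/47.2) / 0.02988 = 1.264 / 0.02988 ≈ 42.3 hours

42.3 hours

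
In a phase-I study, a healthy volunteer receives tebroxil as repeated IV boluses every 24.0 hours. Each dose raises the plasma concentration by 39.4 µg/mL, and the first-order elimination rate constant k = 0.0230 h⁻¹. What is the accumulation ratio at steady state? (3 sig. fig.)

2.36

Fraction remaining after one interval: e^(−kτ) = e^(−0.02300 × 24.0) = 0.5758
R = 1 / (1 − 0.5758) = 1 / 0.4242 ≈ 2.36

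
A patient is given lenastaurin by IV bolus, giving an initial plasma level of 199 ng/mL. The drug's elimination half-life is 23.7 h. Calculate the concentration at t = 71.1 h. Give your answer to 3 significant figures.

24.9 ng/mL

k = ln 2 / 23.7 = 0.02925 h⁻¹
71.1 h is 3.000 half-lives, so C = 199 × (1/2)^3.000 = 199 × 0.1250 ≈ 24.9 ng/mL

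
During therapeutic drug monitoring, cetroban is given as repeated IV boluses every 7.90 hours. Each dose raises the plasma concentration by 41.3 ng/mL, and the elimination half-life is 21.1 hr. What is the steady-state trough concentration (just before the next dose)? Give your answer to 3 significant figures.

k = ln 2 / 21.1 = 0.03285 hr⁻¹
Fraction remaining after one interval: e^(−kτ) = e^(−0.03285 × 7.90) = 0.7714
R = 1 / (1 − 0.7714) = 4.375
Css,max = 41.3 × 4.375 = 180.7 ng/mL
Css,min = Css,max × e^(−kτ) = 180.7 × 0.7714 ≈ 139 ng/mL

139 ng/mL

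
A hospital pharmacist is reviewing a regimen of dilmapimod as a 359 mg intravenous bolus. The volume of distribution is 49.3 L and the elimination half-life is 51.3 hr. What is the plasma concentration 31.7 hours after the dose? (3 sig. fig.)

4.74 µg/mL

C₀ = dose / V = 359 / 49.3 = 7.282 µg/mL
k = ln 2 / 51.3 = 0.01351 hr⁻¹
C(t) = C₀ e^(−kt) = 7.282 × e^(−0.01351 × 31.7) = 7.282 × e^(−0.4283) = 7.282 × 0.6516 ≈ 4.74 µg/mL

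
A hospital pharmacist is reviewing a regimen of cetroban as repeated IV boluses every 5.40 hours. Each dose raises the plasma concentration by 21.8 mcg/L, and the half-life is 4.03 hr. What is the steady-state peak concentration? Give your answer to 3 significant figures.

k = ln 2 / 4.03 = 0.1720 hr⁻¹
Fraction remaining after one interval: e^(−kτ) = e^(−0.1720 × 5.40) = 0.3950
R = 1 / (1 − 0.3950) = 1.653
Css,max = 21.8 × 1.653 ≈ 36.0 mcg/L

36.0 mcg/L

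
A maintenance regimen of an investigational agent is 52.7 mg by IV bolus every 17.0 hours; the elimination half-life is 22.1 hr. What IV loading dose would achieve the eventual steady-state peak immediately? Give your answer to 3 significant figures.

128 mg

k = ln 2 / 22.1 = 0.03136 hr⁻¹
Accumulation ratio R = 1 / (1 − e^(−kτ)) = 1 / (1 − e^(−0.03136×17.0)) = 1 / (1 − 0.5867) = 2.420
Loading dose = maintenance dose × R = 52.7 × 2.420 ≈ 128 mg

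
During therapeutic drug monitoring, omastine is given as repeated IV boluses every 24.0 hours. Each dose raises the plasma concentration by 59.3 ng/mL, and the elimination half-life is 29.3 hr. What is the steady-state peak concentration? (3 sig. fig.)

k = ln 2 / 29.3 = 0.02366 hr⁻¹
Fraction remaining after one interval: e^(−kτ) = e^(−0.02366 × 24.0) = 0.5668
R = 1 / (1 − 0.5668) = 2.308
Css,max = 59.3 × 2.308 ≈ 137 ng/mL

137 ng/mL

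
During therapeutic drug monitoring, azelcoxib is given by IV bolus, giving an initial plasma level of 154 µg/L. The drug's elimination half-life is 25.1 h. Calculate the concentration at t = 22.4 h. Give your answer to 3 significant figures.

83.0 µg/L

k = ln 2 / 25.1 = 0.02762 h⁻¹
C(t) = C₀ e^(−kt) = 154 × e^(−0.02762 × 22.4) = 154 × e^(−0.6186) = 154 × 0.5387 ≈ 83.0 µg/L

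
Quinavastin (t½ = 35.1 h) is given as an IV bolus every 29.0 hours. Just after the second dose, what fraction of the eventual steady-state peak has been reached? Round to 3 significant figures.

0.682

k = ln 2 / 35.1 = 0.01975 h⁻¹
f_n = 1 − e^(−nkτ) = 1 − e^(−2 × 0.01975 × 29.0) = 1 − e^(−1.145) = 1 − 0.3181 ≈ 0.682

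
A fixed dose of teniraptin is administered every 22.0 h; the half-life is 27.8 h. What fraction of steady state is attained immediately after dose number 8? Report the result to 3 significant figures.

k = ln 2 / 27.8 = 0.02493 h⁻¹
f_n = 1 − e^(−nkτ) = 1 − e^(−8 × 0.02493 × 22.0) = 1 − e^(−4.388) = 1 − 0.01242 ≈ 0.988

0.988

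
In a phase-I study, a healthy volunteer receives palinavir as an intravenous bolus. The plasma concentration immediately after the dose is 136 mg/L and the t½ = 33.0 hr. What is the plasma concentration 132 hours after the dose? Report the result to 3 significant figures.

k = ln 2 / 33.0 = 0.02100 hr⁻¹
C(t) = C₀ e^(−kt) = 136 × e^(−0.02100 × 132) = 136 × e^(−2.773) = 136 × 0.06250 ≈ 8.50 mg/L

8.50 mg/L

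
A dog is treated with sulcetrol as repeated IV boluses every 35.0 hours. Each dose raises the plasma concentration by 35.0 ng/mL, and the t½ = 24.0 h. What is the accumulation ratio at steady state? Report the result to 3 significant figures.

1.57

k = ln 2 / 24.0 = 0.02888 h⁻¹
Fraction remaining after one interval: e^(−kτ) = e^(−0.02888 × 35.0) = 0.3639
R = 1 / (1 − 0.3639) = 1 / 0.6361 ≈ 1.57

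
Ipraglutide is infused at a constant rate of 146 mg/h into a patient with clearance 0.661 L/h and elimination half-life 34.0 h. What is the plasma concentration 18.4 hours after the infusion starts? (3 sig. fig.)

69.1 mg/L

Css = rate / CL = 146 / 0.661 = 220.9 mg/L
k = ln 2 / 34.0 = 0.02039 h⁻¹
C(t) = Css (1 − e^(−kt)) = 220.9 × (1 − e^(−0.3751)) = 220.9 × 0.3128 ≈ 69.1 mg/L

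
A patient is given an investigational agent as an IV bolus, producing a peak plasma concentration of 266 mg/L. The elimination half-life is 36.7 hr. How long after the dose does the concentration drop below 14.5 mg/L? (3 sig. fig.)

154 hours

k = ln 2 / 36.7 = 0.01889 hr⁻¹
C(t) = C₀ e^(−kt)  ⇒  t = ln(C₀/C) / k
t = ln(266/14.5) / 0.01889 = 2.909 / 0.01889 ≈ 154 hours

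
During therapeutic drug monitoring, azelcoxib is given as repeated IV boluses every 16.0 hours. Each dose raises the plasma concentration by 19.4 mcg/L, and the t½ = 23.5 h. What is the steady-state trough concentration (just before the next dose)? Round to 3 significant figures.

32.2 mcg/L

k = ln 2 / 23.5 = 0.02950 h⁻¹
Fraction remaining after one interval: e^(−kτ) = e^(−0.02950 × 16.0) = 0.6238
R = 1 / (1 − 0.6238) = 2.658
Css,max = 19.4 × 2.658 = 51.57 mcg/L
Css,min = Css,max × e^(−kτ) = 51.57 × 0.6238 ≈ 32.2 mcg/L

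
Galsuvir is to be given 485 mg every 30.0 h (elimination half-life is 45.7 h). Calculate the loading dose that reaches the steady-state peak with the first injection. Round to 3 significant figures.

k = ln 2 / 45.7 = 0.01517 h⁻¹
Accumulation ratio R = 1 / (1 − e^(−kτ)) = 1 / (1 − e^(−0.01517×30.0)) = 1 / (1 − 0.6344) = 2.735
Loading dose = maintenance dose × R = 485 × 2.735 ≈ 1330 mg

1330 mg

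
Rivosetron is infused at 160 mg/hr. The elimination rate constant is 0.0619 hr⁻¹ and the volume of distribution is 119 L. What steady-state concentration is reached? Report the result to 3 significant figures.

CL = k · V = 0.0619 × 119 = 7.366 L/hr
Css = rate / CL = 160 / 7.366 ≈ 21.7 µg/mL

21.7 µg/mL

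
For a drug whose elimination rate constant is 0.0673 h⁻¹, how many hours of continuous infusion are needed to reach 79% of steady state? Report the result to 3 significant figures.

f = 1 − e^(−kt)  ⇒  t = −ln(1 − f) / k
t = −ln(1 − 0.79) / 0.06730 = 1.561 / 0.06730 ≈ 23.2 hours

23.2 hours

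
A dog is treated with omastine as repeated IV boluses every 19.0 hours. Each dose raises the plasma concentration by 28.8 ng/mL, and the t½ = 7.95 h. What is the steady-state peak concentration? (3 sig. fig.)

k = ln 2 / 7.95 = 0.08719 h⁻¹
Fraction remaining after one interval: e^(−kτ) = e^(−0.08719 × 19.0) = 0.1908
R = 1 / (1 − 0.1908) = 1.236
Css,max = 28.8 × 1.236 ≈ 35.6 ng/mL

35.6 ng/mL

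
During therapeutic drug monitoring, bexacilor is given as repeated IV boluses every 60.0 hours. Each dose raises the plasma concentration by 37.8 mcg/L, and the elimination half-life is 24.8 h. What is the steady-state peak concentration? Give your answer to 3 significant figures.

k = ln 2 / 24.8 = 0.02795 h⁻¹
Fraction remaining after one interval: e^(−kτ) = e^(−0.02795 × 60.0) = 0.1869
R = 1 / (1 − 0.1869) = 1.230
Css,max = 37.8 × 1.230 ≈ 46.5 mcg/L

46.5 mcg/L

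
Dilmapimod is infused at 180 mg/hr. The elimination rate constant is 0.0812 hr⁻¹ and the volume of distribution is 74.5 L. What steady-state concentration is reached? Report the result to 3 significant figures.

CL = k · V = 0.0812 × 74.5 = 6.049 L/hr
Css = rate / CL = 180 / 6.049 ≈ 29.8 µg/mL

29.8 µg/mL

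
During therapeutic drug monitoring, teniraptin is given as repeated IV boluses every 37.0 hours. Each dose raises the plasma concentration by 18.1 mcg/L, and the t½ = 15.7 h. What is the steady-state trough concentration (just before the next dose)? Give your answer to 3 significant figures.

4.39 mcg/L

k = ln 2 / 15.7 = 0.04415 h⁻¹
Fraction remaining after one interval: e^(−kτ) = e^(−0.04415 × 37.0) = 0.1952
R = 1 / (1 − 0.1952) = 1.243
Css,max = 18.1 × 1.243 = 22.49 mcg/L
Css,min = Css,max × e^(−kτ) = 22.49 × 0.1952 ≈ 4.39 mcg/L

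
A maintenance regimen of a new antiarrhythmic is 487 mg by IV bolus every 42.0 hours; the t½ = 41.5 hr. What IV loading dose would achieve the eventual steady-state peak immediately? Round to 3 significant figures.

k = ln 2 / 41.5 = 0.01670 hr⁻¹
Accumulation ratio R = 1 / (1 − e^(−kτ)) = 1 / (1 − e^(−0.01670×42.0)) = 1 / (1 − 0.4958) = 1.984
Loading dose = maintenance dose × R = 487 × 1.984 ≈ 966 mg

966 mg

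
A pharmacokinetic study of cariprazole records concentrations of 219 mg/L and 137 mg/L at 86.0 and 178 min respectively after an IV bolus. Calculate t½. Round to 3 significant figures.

k = ln(C₁/C₂) / (t₂ − t₁) = ln(219/137) / (178 − 86.0)
  = 0.4691 / 92.00 = 0.005099 min⁻¹
t½ = ln 2 / k = ln 2 / 0.005099 ≈ 136 minutes

136 minutes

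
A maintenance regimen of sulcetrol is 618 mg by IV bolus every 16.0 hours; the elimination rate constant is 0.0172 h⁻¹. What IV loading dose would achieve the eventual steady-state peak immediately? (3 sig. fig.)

Accumulation ratio R = 1 / (1 − e^(−kτ)) = 1 / (1 − e^(−0.01720×16.0)) = 1 / (1 − 0.7594) = 4.157
Loading dose = maintenance dose × R = 618 × 4.157 ≈ 2570 mg

2570 mg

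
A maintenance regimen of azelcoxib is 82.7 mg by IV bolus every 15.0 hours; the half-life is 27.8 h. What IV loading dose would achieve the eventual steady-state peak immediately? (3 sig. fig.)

265 mg

k = ln 2 / 27.8 = 0.02493 h⁻¹
Accumulation ratio R = 1 / (1 − e^(−kτ)) = 1 / (1 − e^(−0.02493×15.0)) = 1 / (1 − 0.6880) = 3.205
Loading dose = maintenance dose × R = 82.7 × 3.205 ≈ 265 mg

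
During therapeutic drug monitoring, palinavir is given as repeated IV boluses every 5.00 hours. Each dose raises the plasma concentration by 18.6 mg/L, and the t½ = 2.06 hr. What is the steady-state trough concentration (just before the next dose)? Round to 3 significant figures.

4.25 mg/L

k = ln 2 / 2.06 = 0.3365 hr⁻¹
Fraction remaining after one interval: e^(−kτ) = e^(−0.3365 × 5.00) = 0.1859
R = 1 / (1 − 0.1859) = 1.228
Css,max = 18.6 × 1.228 = 22.85 mg/L
Css,min = Css,max × e^(−kτ) = 22.85 × 0.1859 ≈ 4.25 mg/L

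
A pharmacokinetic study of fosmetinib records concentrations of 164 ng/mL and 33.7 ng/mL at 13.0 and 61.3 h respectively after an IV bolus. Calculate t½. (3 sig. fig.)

21.2 hours

k = ln(C₁/C₂) / (t₂ − t₁) = ln(164/33.7) / (61.3 − 13.0)
  = 1.582 / 48.30 = 0.03276 h⁻¹
t½ = ln 2 / k = ln 2 / 0.03276 ≈ 21.2 hours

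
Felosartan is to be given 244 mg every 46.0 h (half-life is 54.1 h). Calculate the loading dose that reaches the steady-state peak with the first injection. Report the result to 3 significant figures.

548 mg

k = ln 2 / 54.1 = 0.01281 h⁻¹
Accumulation ratio R = 1 / (1 − e^(−kτ)) = 1 / (1 − e^(−0.01281×46.0)) = 1 / (1 − 0.5547) = 2.246
Loading dose = maintenance dose × R = 244 × 2.246 ≈ 548 mg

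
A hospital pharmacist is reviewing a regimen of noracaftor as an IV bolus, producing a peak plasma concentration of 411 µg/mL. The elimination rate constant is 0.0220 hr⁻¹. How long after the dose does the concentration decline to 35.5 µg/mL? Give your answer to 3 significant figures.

C(t) = C₀ e^(−kt)  ⇒  t = ln(C₀/C) / k
t = ln(411/35.5) / 0.02200 = 2.449 / 0.02200 ≈ 111 hours

111 hours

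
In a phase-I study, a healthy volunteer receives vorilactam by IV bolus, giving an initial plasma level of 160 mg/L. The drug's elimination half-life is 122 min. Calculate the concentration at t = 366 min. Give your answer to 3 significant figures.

k = ln 2 / 122 = 0.005682 min⁻¹
C(t) = C₀ e^(−kt) = 160 × e^(−0.005682 × 366) = 160 × e^(−2.079) = 160 × 0.1250 ≈ 20.0 mg/L

20.0 mg/L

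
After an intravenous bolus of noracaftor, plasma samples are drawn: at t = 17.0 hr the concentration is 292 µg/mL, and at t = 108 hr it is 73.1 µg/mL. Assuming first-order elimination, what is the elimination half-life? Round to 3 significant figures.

k = ln(C₁/C₂) / (t₂ − t₁) = ln(292/73.1) / (108 − 17.0)
  = 1.385 / 91.00 = 0.01522 hr⁻¹
t½ = ln 2 / k = ln 2 / 0.01522 ≈ 45.5 hours

45.5 hours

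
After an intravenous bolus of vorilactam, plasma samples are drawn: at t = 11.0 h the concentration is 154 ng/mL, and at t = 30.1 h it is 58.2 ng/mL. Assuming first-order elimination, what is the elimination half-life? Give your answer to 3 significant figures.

k = ln(C₁/C₂) / (t₂ − t₁) = ln(154/58.2) / (30.1 − 11.0)
  = 0.9731 / 19.10 = 0.05095 h⁻¹
t½ = ln 2 / k = ln 2 / 0.05095 ≈ 13.6 hours

13.6 hours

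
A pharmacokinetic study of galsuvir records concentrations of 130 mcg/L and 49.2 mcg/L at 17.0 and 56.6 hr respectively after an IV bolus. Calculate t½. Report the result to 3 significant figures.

k = ln(C₁/C₂) / (t₂ − t₁) = ln(130/49.2) / (56.6 − 17.0)
  = 0.9716 / 39.60 = 0.02454 hr⁻¹
t½ = ln 2 / k = ln 2 / 0.02454 ≈ 28.2 hours

28.2 hours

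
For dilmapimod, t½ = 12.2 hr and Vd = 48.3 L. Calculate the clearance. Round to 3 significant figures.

k = ln 2 / t½ = ln 2 / 12.2 = 0.05682 hr⁻¹
CL = k · V = 0.05682 × 48.3 ≈ 2.74 L/hr

2.74 L/hr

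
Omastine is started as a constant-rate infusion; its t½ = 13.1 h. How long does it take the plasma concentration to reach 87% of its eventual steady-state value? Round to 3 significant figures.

k = ln 2 / 13.1 = 0.05291 h⁻¹
f = 1 − e^(−kt)  ⇒  t = −ln(1 − f) / k
t = −ln(1 − 0.87) / 0.05291 = 2.040 / 0.05291 ≈ 38.6 hours

38.6 hours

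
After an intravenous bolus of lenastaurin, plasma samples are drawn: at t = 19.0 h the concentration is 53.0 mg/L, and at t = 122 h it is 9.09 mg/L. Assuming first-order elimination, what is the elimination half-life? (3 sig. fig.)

k = ln(C₁/C₂) / (t₂ − t₁) = ln(53.0/9.09) / (122 − 19.0)
  = 1.763 / 103.0 = 0.01712 h⁻¹
t½ = ln 2 / k = ln 2 / 0.01712 ≈ 40.5 hours

40.5 hours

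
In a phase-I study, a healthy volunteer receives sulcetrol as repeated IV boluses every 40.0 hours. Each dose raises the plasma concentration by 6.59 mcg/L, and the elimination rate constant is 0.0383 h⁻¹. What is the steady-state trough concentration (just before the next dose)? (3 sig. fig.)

1.82 mcg/L

Fraction remaining after one interval: e^(−kτ) = e^(−0.03830 × 40.0) = 0.2161
R = 1 / (1 − 0.2161) = 1.276
Css,max = 6.59 × 1.276 = 8.407 mcg/L
Css,min = Css,max × e^(−kτ) = 8.407 × 0.2161 ≈ 1.82 mcg/L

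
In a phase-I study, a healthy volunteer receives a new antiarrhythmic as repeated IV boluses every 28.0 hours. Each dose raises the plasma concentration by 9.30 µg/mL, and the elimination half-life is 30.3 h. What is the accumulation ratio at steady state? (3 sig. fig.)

2.11

k = ln 2 / 30.3 = 0.02288 h⁻¹
Fraction remaining after one interval: e^(−kτ) = e^(−0.02288 × 28.0) = 0.5270
R = 1 / (1 − 0.5270) = 1 / 0.4730 ≈ 2.11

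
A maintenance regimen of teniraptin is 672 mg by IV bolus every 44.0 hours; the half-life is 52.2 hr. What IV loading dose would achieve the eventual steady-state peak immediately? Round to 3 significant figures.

1520 mg

k = ln 2 / 52.2 = 0.01328 hr⁻¹
Accumulation ratio R = 1 / (1 − e^(−kτ)) = 1 / (1 − e^(−0.01328×44.0)) = 1 / (1 − 0.5575) = 2.260
Loading dose = maintenance dose × R = 672 × 2.260 ≈ 1520 mg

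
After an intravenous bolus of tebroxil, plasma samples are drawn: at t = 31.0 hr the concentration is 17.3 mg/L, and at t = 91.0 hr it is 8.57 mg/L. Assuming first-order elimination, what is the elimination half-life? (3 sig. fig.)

k = ln(C₁/C₂) / (t₂ − t₁) = ln(17.3/8.57) / (91.0 − 31.0)
  = 0.7024 / 60.00 = 0.01171 hr⁻¹
t½ = ln 2 / k = ln 2 / 0.01171 ≈ 59.2 hours

59.2 hours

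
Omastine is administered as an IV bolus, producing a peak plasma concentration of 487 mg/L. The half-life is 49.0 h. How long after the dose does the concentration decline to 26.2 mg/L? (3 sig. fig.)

207 hours

k = ln 2 / 49.0 = 0.01415 h⁻¹
C(t) = C₀ e^(−kt)  ⇒  t = ln(C₀/C) / k
t = ln(487/26.2) / 0.01415 = 2.923 / 0.01415 ≈ 207 hours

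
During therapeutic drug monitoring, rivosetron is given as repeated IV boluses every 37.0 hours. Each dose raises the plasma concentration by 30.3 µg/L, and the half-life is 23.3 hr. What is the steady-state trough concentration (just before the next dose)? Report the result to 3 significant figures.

15.1 µg/L

k = ln 2 / 23.3 = 0.02975 hr⁻¹
Fraction remaining after one interval: e^(−kτ) = e^(−0.02975 × 37.0) = 0.3326
R = 1 / (1 − 0.3326) = 1.498
Css,max = 30.3 × 1.498 = 45.40 µg/L
Css,min = Css,max × e^(−kτ) = 45.40 × 0.3326 ≈ 15.1 µg/L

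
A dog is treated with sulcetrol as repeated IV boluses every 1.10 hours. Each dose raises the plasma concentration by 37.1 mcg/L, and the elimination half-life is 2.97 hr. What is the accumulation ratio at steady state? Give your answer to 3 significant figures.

4.42

k = ln 2 / 2.97 = 0.2334 hr⁻¹
Fraction remaining after one interval: e^(−kτ) = e^(−0.2334 × 1.10) = 0.7736
R = 1 / (1 − 0.7736) = 1 / 0.2264 ≈ 4.42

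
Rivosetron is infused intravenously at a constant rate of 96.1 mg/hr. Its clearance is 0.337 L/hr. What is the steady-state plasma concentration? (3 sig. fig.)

Css = infusion rate / CL = 96.1 / 0.337 ≈ 285 mg/L

285 mg/L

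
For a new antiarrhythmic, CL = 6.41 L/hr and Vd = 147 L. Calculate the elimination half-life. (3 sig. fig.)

k = CL / V = 6.41 / 147 = 0.04361 hr⁻¹
t½ = ln 2 / k = ln 2 / 0.04361 ≈ 15.9 hours

15.9 hours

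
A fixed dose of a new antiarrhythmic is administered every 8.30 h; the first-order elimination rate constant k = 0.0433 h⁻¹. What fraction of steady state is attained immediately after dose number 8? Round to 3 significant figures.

0.944

f_n = 1 − e^(−nkτ) = 1 − e^(−8 × 0.04330 × 8.30) = 1 − e^(−2.875) = 1 − 0.05641 ≈ 0.944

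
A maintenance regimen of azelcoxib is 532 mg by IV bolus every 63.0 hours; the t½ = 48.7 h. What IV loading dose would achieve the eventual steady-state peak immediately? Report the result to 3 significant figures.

k = ln 2 / 48.7 = 0.01423 h⁻¹
Accumulation ratio R = 1 / (1 − e^(−kτ)) = 1 / (1 − e^(−0.01423×63.0)) = 1 / (1 − 0.4079) = 1.689
Loading dose = maintenance dose × R = 532 × 1.689 ≈ 899 mg

899 mg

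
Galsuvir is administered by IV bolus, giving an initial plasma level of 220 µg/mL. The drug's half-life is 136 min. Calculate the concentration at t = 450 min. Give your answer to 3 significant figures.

22.2 µg/mL

k = ln 2 / 136 = 0.005097 min⁻¹
C(t) = C₀ e^(−kt) = 220 × e^(−0.005097 × 450) = 220 × e^(−2.294) = 220 × 0.1009 ≈ 22.2 µg/mL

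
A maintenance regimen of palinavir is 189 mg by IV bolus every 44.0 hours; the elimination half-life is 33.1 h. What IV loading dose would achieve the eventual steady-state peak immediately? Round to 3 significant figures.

314 mg

k = ln 2 / 33.1 = 0.02094 h⁻¹
Accumulation ratio R = 1 / (1 − e^(−kτ)) = 1 / (1 − e^(−0.02094×44.0)) = 1 / (1 − 0.3980) = 1.661
Loading dose = maintenance dose × R = 189 × 1.661 ≈ 314 mg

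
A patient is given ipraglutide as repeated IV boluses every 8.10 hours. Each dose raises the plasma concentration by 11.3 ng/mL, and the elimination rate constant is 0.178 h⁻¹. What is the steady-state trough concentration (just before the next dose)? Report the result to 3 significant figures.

Fraction remaining after one interval: e^(−kτ) = e^(−0.1780 × 8.10) = 0.2365
R = 1 / (1 − 0.2365) = 1.310
Css,max = 11.3 × 1.310 = 14.80 ng/mL
Css,min = Css,max × e^(−kτ) = 14.80 × 0.2365 ≈ 3.50 ng/mL

3.50 ng/mL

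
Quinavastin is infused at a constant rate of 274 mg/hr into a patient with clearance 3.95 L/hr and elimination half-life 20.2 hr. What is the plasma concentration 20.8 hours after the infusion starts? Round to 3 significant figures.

Css = rate / CL = 274 / 3.95 = 69.37 µg/mL
k = ln 2 / 20.2 = 0.03431 hr⁻¹
C(t) = Css (1 − e^(−kt)) = 69.37 × (1 − e^(−0.7137)) = 69.37 × 0.5102 ≈ 35.4 µg/mL

35.4 µg/mL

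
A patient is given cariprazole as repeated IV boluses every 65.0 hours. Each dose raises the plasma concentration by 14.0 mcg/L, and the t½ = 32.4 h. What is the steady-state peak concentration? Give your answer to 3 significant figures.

k = ln 2 / 32.4 = 0.02139 h⁻¹
Fraction remaining after one interval: e^(−kτ) = e^(−0.02139 × 65.0) = 0.2489
R = 1 / (1 − 0.2489) = 1.331
Css,max = 14.0 × 1.331 ≈ 18.6 mcg/L

18.6 mcg/L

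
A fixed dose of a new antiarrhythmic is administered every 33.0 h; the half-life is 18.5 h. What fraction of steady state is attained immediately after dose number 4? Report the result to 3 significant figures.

k = ln 2 / 18.5 = 0.03747 h⁻¹
f_n = 1 − e^(−nkτ) = 1 − e^(−4 × 0.03747 × 33.0) = 1 − e^(−4.946) = 1 − 0.007114 ≈ 0.993

0.993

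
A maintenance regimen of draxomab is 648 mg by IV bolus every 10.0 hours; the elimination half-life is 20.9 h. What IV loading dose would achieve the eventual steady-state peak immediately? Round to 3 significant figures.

k = ln 2 / 20.9 = 0.03316 h⁻¹
Accumulation ratio R = 1 / (1 − e^(−kτ)) = 1 / (1 − e^(−0.03316×10.0)) = 1 / (1 − 0.7177) = 3.543
Loading dose = maintenance dose × R = 648 × 3.543 ≈ 2300 mg

2300 mg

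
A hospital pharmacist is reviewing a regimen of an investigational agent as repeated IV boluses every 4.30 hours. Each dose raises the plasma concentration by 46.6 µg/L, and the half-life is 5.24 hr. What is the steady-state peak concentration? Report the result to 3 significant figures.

k = ln 2 / 5.24 = 0.1323 hr⁻¹
Fraction remaining after one interval: e^(−kτ) = e^(−0.1323 × 4.30) = 0.5662
R = 1 / (1 − 0.5662) = 2.305
Css,max = 46.6 × 2.305 ≈ 107 µg/L

107 µg/L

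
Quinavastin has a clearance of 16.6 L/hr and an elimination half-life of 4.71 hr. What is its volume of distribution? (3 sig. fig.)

113 L

k = ln 2 / t½ = ln 2 / 4.71 = 0.1472 hr⁻¹
V = CL / k = 16.6 / 0.1472 ≈ 113 L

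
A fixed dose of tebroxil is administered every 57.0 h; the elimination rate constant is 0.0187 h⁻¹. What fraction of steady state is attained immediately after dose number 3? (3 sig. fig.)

f_n = 1 − e^(−nkτ) = 1 − e^(−3 × 0.01870 × 57.0) = 1 − e^(−3.198) = 1 − 0.04086 ≈ 0.959

0.959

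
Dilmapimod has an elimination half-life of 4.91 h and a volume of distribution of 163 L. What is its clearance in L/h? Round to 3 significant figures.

k = ln 2 / t½ = ln 2 / 4.91 = 0.1412 h⁻¹
CL = k · V = 0.1412 × 163 ≈ 23.0 L/h

23.0 L/h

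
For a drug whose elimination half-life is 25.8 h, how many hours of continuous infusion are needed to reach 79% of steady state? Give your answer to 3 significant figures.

k = ln 2 / 25.8 = 0.02687 h⁻¹
f = 1 − e^(−kt)  ⇒  t = −ln(1 − f) / k
t = −ln(1 − 0.79) / 0.02687 = 1.561 / 0.02687 ≈ 58.1 hours

58.1 hours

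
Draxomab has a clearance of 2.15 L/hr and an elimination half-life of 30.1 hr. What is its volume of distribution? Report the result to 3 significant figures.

93.4 L

k = ln 2 / t½ = ln 2 / 30.1 = 0.02303 hr⁻¹
V = CL / k = 2.15 / 0.02303 ≈ 93.4 L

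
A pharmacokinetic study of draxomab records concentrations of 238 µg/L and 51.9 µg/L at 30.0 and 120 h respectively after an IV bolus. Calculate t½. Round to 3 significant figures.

k = ln(C₁/C₂) / (t₂ − t₁) = ln(238/51.9) / (120 − 30.0)
  = 1.523 / 90.00 = 0.01692 h⁻¹
t½ = ln 2 / k = ln 2 / 0.01692 ≈ 41.0 hours

41.0 hours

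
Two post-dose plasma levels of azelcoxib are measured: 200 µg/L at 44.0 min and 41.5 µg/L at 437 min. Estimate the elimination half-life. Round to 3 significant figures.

173 minutes

k = ln(C₁/C₂) / (t₂ − t₁) = ln(200/41.5) / (437 − 44.0)
  = 1.573 / 393.0 = 0.004002 min⁻¹
t½ = ln 2 / k = ln 2 / 0.004002 ≈ 173 minutes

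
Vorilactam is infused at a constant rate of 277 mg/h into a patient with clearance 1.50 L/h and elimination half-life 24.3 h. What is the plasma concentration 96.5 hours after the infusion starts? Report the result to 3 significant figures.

173 µg/mL

Css = rate / CL = 277 / 1.50 = 184.7 µg/mL
k = ln 2 / 24.3 = 0.02852 h⁻¹
C(t) = Css (1 − e^(−kt)) = 184.7 × (1 − e^(−2.753)) = 184.7 × 0.9362 ≈ 173 µg/mL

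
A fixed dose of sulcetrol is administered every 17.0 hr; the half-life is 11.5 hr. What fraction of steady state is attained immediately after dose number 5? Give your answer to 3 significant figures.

k = ln 2 / 11.5 = 0.06027 hr⁻¹
f_n = 1 − e^(−nkτ) = 1 − e^(−5 × 0.06027 × 17.0) = 1 − e^(−5.123) = 1 − 0.005957 ≈ 0.994

0.994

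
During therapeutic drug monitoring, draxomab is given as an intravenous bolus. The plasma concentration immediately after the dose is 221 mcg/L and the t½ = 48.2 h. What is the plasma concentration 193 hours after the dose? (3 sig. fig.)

13.8 mcg/L

k = ln 2 / 48.2 = 0.01438 h⁻¹
193 h is 4.004 half-lives, so C = 221 × (1/2)^4.004 = 221 × 0.06232 ≈ 13.8 mcg/L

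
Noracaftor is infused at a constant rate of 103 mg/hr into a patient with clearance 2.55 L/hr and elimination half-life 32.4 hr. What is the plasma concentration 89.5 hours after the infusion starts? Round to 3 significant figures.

Css = rate / CL = 103 / 2.55 = 40.39 mg/L
k = ln 2 / 32.4 = 0.02139 hr⁻¹
C(t) = Css (1 − e^(−kt)) = 40.39 × (1 − e^(−1.915)) = 40.39 × 0.8526 ≈ 34.4 mg/L

34.4 mg/L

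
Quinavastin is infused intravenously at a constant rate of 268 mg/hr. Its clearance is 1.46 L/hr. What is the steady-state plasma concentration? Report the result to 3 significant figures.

184 mg/L

Css = infusion rate / CL = 268 / 1.46 ≈ 184 mg/L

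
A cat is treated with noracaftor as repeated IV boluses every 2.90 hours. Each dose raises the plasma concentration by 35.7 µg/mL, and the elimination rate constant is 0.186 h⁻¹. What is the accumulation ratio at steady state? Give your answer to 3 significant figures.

Fraction remaining after one interval: e^(−kτ) = e^(−0.1860 × 2.90) = 0.5831
R = 1 / (1 − 0.5831) = 1 / 0.4169 ≈ 2.40

2.40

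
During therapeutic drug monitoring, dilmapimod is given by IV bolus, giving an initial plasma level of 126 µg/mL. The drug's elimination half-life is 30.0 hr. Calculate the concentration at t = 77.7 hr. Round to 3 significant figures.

k = ln 2 / 30.0 = 0.02310 hr⁻¹
C(t) = C₀ e^(−kt) = 126 × e^(−0.02310 × 77.7) = 126 × e^(−1.795) = 126 × 0.1661 ≈ 20.9 µg/mL

20.9 µg/mL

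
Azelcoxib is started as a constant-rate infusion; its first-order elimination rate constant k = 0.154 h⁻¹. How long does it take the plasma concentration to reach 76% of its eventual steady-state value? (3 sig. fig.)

9.27 hours

f = 1 − e^(−kt)  ⇒  t = −ln(1 − f) / k
t = −ln(1 − 0.76) / 0.1540 = 1.427 / 0.1540 ≈ 9.27 hours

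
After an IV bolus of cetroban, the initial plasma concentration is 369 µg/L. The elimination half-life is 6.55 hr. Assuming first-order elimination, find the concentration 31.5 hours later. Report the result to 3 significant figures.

13.2 µg/L

k = ln 2 / 6.55 = 0.1058 hr⁻¹
31.5 hr is 4.809 half-lives, so C = 369 × (1/2)^4.809 = 369 × 0.03567 ≈ 13.2 µg/L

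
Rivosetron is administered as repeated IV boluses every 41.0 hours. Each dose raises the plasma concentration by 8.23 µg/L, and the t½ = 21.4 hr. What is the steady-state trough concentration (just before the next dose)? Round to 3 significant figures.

k = ln 2 / 21.4 = 0.03239 hr⁻¹
Fraction remaining after one interval: e^(−kτ) = e^(−0.03239 × 41.0) = 0.2650
R = 1 / (1 − 0.2650) = 1.361
Css,max = 8.23 × 1.361 = 11.20 µg/L
Css,min = Css,max × e^(−kτ) = 11.20 × 0.2650 ≈ 2.97 µg/L

2.97 µg/L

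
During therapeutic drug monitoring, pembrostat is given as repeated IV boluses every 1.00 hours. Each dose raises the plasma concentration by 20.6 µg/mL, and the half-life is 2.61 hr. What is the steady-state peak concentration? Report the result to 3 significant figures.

k = ln 2 / 2.61 = 0.2656 hr⁻¹
Fraction remaining after one interval: e^(−kτ) = e^(−0.2656 × 1.00) = 0.7668
R = 1 / (1 − 0.7668) = 4.288
Css,max = 20.6 × 4.288 ≈ 88.3 µg/mL

88.3 µg/mL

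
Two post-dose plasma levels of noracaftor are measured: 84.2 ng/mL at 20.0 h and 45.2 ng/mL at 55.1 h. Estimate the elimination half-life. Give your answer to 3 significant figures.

39.1 hours

k = ln(C₁/C₂) / (t₂ − t₁) = ln(84.2/45.2) / (55.1 − 20.0)
  = 0.6221 / 35.10 = 0.01772 h⁻¹
t½ = ln 2 / k = ln 2 / 0.01772 ≈ 39.1 hours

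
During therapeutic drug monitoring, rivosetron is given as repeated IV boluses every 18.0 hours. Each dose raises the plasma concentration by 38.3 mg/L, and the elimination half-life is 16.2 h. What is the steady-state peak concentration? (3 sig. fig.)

k = ln 2 / 16.2 = 0.04279 h⁻¹
Fraction remaining after one interval: e^(−kτ) = e^(−0.04279 × 18.0) = 0.4629
R = 1 / (1 − 0.4629) = 1.862
Css,max = 38.3 × 1.862 ≈ 71.3 mg/L

71.3 mg/L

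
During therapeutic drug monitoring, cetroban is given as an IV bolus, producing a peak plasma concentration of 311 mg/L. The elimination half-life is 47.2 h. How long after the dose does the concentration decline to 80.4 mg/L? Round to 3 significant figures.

k = ln 2 / 47.2 = 0.01469 h⁻¹
C(t) = C₀ e^(−kt)  ⇒  t = ln(C₀/C) / k
t = ln(311/80.4) / 0.01469 = 1.353 / 0.01469 ≈ 92.1 hours

92.1 hours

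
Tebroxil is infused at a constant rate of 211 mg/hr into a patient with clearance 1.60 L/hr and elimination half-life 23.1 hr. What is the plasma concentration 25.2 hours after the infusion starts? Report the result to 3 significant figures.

70.0 mg/L

Css = rate / CL = 211 / 1.60 = 131.9 mg/L
k = ln 2 / 23.1 = 0.03001 hr⁻¹
C(t) = Css (1 − e^(−kt)) = 131.9 × (1 − e^(−0.7562)) = 131.9 × 0.5305 ≈ 70.0 mg/L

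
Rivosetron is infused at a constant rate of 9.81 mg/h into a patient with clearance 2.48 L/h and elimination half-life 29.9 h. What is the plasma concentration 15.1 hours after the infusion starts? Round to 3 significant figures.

Css = rate / CL = 9.81 / 2.48 = 3.956 mg/L
k = ln 2 / 29.9 = 0.02318 h⁻¹
C(t) = Css (1 − e^(−kt)) = 3.956 × (1 − e^(−0.3501)) = 3.956 × 0.2953 ≈ 1.17 mg/L

1.17 mg/L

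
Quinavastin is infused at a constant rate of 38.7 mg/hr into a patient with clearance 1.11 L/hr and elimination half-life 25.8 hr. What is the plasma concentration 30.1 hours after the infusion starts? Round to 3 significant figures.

19.3 µg/mL

Css = rate / CL = 38.7 / 1.11 = 34.86 µg/mL
k = ln 2 / 25.8 = 0.02687 hr⁻¹
C(t) = Css (1 − e^(−kt)) = 34.86 × (1 − e^(−0.8087)) = 34.86 × 0.5546 ≈ 19.3 µg/mL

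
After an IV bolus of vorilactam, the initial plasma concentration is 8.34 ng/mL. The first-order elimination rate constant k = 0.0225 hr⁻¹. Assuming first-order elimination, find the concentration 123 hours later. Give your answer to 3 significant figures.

0.524 ng/mL

C(t) = C₀ e^(−kt) = 8.34 × e^(−0.02250 × 123) = 8.34 × e^(−2.768) = 8.34 × 0.06282 ≈ 0.524 ng/mL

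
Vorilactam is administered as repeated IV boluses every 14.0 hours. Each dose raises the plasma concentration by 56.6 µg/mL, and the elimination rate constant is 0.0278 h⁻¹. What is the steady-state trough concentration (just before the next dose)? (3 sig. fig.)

119 µg/mL

Fraction remaining after one interval: e^(−kτ) = e^(−0.02780 × 14.0) = 0.6776
R = 1 / (1 − 0.6776) = 3.102
Css,max = 56.6 × 3.102 = 175.6 µg/mL
Css,min = Css,max × e^(−kτ) = 175.6 × 0.6776 ≈ 119 µg/mL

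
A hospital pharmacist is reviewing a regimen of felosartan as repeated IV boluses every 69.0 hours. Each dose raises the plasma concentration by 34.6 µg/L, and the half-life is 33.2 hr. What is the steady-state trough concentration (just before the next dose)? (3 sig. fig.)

10.7 µg/L

k = ln 2 / 33.2 = 0.02088 hr⁻¹
Fraction remaining after one interval: e^(−kτ) = e^(−0.02088 × 69.0) = 0.2368
R = 1 / (1 − 0.2368) = 1.310
Css,max = 34.6 × 1.310 = 45.33 µg/L
Css,min = Css,max × e^(−kτ) = 45.33 × 0.2368 ≈ 10.7 µg/L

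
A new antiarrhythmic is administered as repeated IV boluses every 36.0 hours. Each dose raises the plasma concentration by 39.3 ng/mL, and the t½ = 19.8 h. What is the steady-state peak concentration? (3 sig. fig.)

54.9 ng/mL

k = ln 2 / 19.8 = 0.03501 h⁻¹
Fraction remaining after one interval: e^(−kτ) = e^(−0.03501 × 36.0) = 0.2836
R = 1 / (1 − 0.2836) = 1.396
Css,max = 39.3 × 1.396 ≈ 54.9 ng/mL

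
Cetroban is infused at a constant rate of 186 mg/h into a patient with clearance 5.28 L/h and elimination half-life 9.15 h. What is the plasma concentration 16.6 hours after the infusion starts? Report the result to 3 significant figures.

25.2 mg/L

Css = rate / CL = 186 / 5.28 = 35.23 mg/L
k = ln 2 / 9.15 = 0.07575 h⁻¹
C(t) = Css (1 − e^(−kt)) = 35.23 × (1 − e^(−1.258)) = 35.23 × 0.7156 ≈ 25.2 mg/L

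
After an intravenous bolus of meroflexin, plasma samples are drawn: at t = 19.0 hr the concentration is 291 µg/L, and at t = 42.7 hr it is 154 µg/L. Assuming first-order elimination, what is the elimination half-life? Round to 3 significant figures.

25.8 hours

k = ln(C₁/C₂) / (t₂ − t₁) = ln(291/154) / (42.7 − 19.0)
  = 0.6364 / 23.70 = 0.02685 hr⁻¹
t½ = ln 2 / k = ln 2 / 0.02685 ≈ 25.8 hours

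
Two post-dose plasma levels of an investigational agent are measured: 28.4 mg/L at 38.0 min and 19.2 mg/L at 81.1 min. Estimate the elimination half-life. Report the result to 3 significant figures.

k = ln(C₁/C₂) / (t₂ − t₁) = ln(28.4/19.2) / (81.1 − 38.0)
  = 0.3915 / 43.10 = 0.009083 min⁻¹
t½ = ln 2 / k = ln 2 / 0.009083 ≈ 76.3 minutes

76.3 minutes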